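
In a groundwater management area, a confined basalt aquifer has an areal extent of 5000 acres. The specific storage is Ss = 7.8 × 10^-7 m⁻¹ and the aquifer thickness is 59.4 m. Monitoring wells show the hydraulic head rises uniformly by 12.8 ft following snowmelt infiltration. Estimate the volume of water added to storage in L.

S = Ss × b = 7.8 × 10^-7 m⁻¹ × 59.4 m = 4.633 × 10^-5
A = 5000 acres = 2.023 × 10^7 m²
Δh = 12.8 ft = 3.901 m
ΔV = S × A × Δh = 4.633 × 10^-5 × 2.023 × 10^7 m² × 3.901 m = 3658 m³
ΔV = 3658 m³ = 3.658 × 10^6 L

ΔV ≈ 3.66 × 10^6 L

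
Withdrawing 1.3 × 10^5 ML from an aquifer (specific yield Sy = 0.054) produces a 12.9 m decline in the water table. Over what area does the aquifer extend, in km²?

ΔV = 1.3 × 10^5 ML = 1.3 × 10^8 m³
A = ΔV / (Sy × Δh) = 1.3 × 10^8 / (0.054 × 12.9) = 1.866 × 10^8 m²
A = 1.866 × 10^8 m² = 186.6 km²

A ≈ 187 km²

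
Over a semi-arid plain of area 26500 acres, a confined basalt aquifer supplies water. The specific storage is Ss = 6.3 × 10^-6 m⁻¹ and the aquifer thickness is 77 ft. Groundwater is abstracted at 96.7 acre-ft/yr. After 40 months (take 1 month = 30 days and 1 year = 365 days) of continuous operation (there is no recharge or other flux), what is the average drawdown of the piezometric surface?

b = 77 ft = 23.47 m
S = Ss × b = 6.3 × 10^-6 m⁻¹ × 23.47 m = 1.479 × 10^-4
A = 26500 acres = 1.072 × 10^8 m²
Q = 96.7 acre-ft/yr = 326.8 m³/d
t = 40 months = 1200 d
ΔV = Q × t = 326.8 m³/d × 1200 d = 3.921 × 10^5 m³
Δh = ΔV / (S × A) = 3.921 × 10^5 / (1.479 × 10^-4 × 1.072 × 10^8) = 24.73 m

Δh ≈ 24.7 m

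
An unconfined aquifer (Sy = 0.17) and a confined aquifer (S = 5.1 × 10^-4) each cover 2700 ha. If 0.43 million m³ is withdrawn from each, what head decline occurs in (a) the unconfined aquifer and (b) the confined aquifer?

A = 2700 ha = 2.7 × 10^7 m²
ΔV = 0.43 million m³ = 4.3 × 10^5 m³
Unconfined: Δh_u = ΔV/(Sy·A) = 4.3 × 10^5/(0.17 × 2.7 × 10^7) = 0.09368 m
Confined: Δh_c = ΔV/(S·A) = 4.3 × 10^5/(5.1 × 10^-4 × 2.7 × 10^7) = 31.23 m

Δh_u ≈ 0.0937 m; Δh_c ≈ 31.2 m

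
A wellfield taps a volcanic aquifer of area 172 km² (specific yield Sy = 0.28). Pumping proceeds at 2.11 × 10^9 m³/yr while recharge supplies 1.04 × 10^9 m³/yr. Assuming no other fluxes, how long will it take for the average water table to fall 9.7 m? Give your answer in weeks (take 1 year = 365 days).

A = 172 km² = 1.72 × 10^8 m²
ΔV = Sy × A × Δh = 0.28 × 1.72 × 10^8 × 9.7 = 4.672 × 10^8 m³
Net withdrawal = 2.11 × 10^9 − 1.04 × 10^9 = 1.07 × 10^9 m³/yr = 2.932 × 10^6 m³/d
t = ΔV / Q = 4.672 × 10^8 m³ / 2.932 × 10^6 m³/d = 159.4 d
t = 159.4 d ≈ 22.77 weeks

t ≈ 22.8 weeks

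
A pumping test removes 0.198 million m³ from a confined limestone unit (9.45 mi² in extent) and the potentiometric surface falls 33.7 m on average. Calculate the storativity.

A = 9.45 mi² = 2.448 × 10^7 m²
ΔV = 0.198 million m³ = 1.98 × 10^5 m³
S = ΔV / (A × Δh) = 1.98 × 10^5 m³ / (2.448 × 10^7 m² × 33.7 m) = 2.401 × 10^-4

S ≈ 2.4 × 10^-4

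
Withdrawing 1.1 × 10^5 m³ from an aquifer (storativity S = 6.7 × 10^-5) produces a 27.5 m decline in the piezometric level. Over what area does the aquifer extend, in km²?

A = ΔV / (S × Δh) = 1.1 × 10^5 / (6.7 × 10^-5 × 27.5) = 5.97 × 10^7 m²
A = 5.97 × 10^7 m² = 59.7 km²

A ≈ 59.7 km²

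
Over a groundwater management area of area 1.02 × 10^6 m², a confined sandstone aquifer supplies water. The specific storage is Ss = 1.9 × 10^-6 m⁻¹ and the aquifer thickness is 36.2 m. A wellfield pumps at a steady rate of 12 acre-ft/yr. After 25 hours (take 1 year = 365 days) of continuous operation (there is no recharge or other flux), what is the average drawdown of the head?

Δh ≈ 0.602 m

S = Ss × b = 1.9 × 10^-6 m⁻¹ × 36.2 m = 6.878 × 10^-5
Q = 12 acre-ft/yr = 40.55 m³/d
t = 25 hours = 1.042 d
ΔV = Q × t = 40.55 m³/d × 1.042 d = 42.24 m³
Δh = ΔV / (S × A) = 42.24 / (6.878 × 10^-5 × 1.02 × 10^6) = 0.6021 m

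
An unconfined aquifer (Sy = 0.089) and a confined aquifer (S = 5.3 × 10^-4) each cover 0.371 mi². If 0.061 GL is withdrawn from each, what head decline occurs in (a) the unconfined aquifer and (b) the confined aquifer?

A = 0.371 mi² = 9.609 × 10^5 m²
ΔV = 0.061 GL = 61000 m³
Unconfined: Δh_u = ΔV/(Sy·A) = 61000/(0.089 × 9.609 × 10^5) = 0.7133 m
Confined: Δh_c = ΔV/(S·A) = 61000/(5.3 × 10^-4 × 9.609 × 10^5) = 119.8 m

Δh_u ≈ 0.713 m; Δh_c ≈ 120 m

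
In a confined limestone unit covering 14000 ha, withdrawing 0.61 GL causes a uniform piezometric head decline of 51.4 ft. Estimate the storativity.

S ≈ 2.8 × 10^-4

A = 14000 ha = 1.4 × 10^8 m²
Δh = 51.4 ft = 15.67 m
ΔV = 0.61 GL = 6.1 × 10^5 m³
S = ΔV / (A × Δh) = 6.1 × 10^5 m³ / (1.4 × 10^8 m² × 15.67 m) = 2.781 × 10^-4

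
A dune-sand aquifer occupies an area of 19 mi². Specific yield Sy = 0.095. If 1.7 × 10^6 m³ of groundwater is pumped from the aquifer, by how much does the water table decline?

Δh ≈ 0.364 m

A = 19 mi² = 4.921 × 10^7 m²
Δh = ΔV / (Sy × A) = 1.7 × 10^6 m³ / (0.095 × 4.921 × 10^7 m²) = 0.3636 m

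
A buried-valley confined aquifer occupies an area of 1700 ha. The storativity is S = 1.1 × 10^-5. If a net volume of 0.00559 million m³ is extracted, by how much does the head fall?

Δh ≈ 29.9 m

A = 1700 ha = 1.7 × 10^7 m²
ΔV = 0.00559 million m³ = 5590 m³
Δh = ΔV / (S × A) = 5590 m³ / (1.1 × 10^-5 × 1.7 × 10^7 m²) = 29.89 m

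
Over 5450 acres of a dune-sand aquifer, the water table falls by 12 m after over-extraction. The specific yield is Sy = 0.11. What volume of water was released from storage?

ΔV ≈ 2.91 × 10^7 m³

A = 5450 acres = 2.206 × 10^7 m²
ΔV = Sy × A × Δh = 0.11 × 2.206 × 10^7 m² × 12 m = 2.911 × 10^7 m³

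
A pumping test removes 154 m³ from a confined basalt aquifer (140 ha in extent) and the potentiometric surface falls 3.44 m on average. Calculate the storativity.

A = 140 ha = 1.4 × 10^6 m²
S = ΔV / (A × Δh) = 154 m³ / (1.4 × 10^6 m² × 3.44 m) = 3.198 × 10^-5

S ≈ 3.2 × 10^-5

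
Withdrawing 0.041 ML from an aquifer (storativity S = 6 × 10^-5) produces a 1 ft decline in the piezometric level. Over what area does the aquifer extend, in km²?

Δh = 1 ft = 0.3048 m
ΔV = 0.041 ML = 41 m³
A = ΔV / (S × Δh) = 41 / (6 × 10^-5 × 0.3048) = 2.242 × 10^6 m²
A = 2.242 × 10^6 m² = 2.242 km²

A ≈ 2.24 km²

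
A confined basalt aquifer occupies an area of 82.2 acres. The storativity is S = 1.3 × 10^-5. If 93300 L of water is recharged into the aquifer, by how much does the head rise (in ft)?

A = 82.2 acres = 3.327 × 10^5 m²
ΔV = 93300 L = 93.3 m³
Δh = ΔV / (S × A) = 93.3 m³ / (1.3 × 10^-5 × 3.327 × 10^5 m²) = 21.57 m
Δh = 21.57 m = 70.78 ft

Δh ≈ 70.8 ft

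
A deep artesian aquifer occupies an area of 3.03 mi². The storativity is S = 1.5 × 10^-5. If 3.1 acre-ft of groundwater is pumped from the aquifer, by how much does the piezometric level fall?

Δh ≈ 32.5 m

A = 3.03 mi² = 7.848 × 10^6 m²
ΔV = 3.1 acre-ft = 3824 m³
Δh = ΔV / (S × A) = 3824 m³ / (1.5 × 10^-5 × 7.848 × 10^6 m²) = 32.48 m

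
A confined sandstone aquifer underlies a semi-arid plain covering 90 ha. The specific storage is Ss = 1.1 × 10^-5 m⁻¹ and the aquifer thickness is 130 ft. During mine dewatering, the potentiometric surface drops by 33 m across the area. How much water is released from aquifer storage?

ΔV ≈ 12900 m³

b = 130 ft = 39.62 m
S = Ss × b = 1.1 × 10^-5 m⁻¹ × 39.62 m = 4.359 × 10^-4
A = 90 ha = 9 × 10^5 m²
ΔV = S × A × Δh = 4.359 × 10^-4 × 9 × 10^5 m² × 33 m = 12950 m³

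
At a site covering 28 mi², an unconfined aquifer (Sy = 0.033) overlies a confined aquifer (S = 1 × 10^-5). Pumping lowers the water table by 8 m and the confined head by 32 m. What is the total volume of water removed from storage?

ΔV ≈ 1.92 × 10^7 m³

A = 28 mi² = 7.252 × 10^7 m²
Unconfined: ΔV_u = Sy × A × Δh_u = 0.033 × 7.252 × 10^7 × 8 = 1.915 × 10^7 m³
Confined: ΔV_c = S × A × Δh_c = 1 × 10^-5 × 7.252 × 10^7 × 32 = 23210 m³
Total ΔV = 1.915 × 10^7 + 23210 = 1.917 × 10^7 m³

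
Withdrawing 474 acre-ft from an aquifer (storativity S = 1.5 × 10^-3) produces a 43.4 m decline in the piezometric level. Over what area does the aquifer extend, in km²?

A ≈ 8.98 km²

ΔV = 474 acre-ft = 5.847 × 10^5 m³
A = ΔV / (S × Δh) = 5.847 × 10^5 / (0.0015 × 43.4) = 8.981 × 10^6 m²
A = 8.981 × 10^6 m² = 8.981 km²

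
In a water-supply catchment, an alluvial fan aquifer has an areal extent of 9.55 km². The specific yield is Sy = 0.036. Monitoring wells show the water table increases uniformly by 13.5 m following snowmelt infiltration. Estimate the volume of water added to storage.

A = 9.55 km² = 9.55 × 10^6 m²
ΔV = Sy × A × Δh = 0.036 × 9.55 × 10^6 m² × 13.5 m = 4.641 × 10^6 m³

ΔV ≈ 4.64 × 10^6 m³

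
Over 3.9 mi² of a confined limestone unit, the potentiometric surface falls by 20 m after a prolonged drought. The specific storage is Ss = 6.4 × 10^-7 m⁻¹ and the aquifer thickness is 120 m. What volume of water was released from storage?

S = Ss × b = 6.4 × 10^-7 m⁻¹ × 120 m = 7.68 × 10^-5
A = 3.9 mi² = 1.01 × 10^7 m²
ΔV = S × A × Δh = 7.68 × 10^-5 × 1.01 × 10^7 m² × 20 m = 15520 m³

ΔV ≈ 15500 m³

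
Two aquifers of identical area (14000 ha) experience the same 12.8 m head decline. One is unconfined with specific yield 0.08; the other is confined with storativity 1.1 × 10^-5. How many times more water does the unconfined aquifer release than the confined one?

A = 14000 ha = 1.4 × 10^8 m²
Unconfined: ΔV_u = Sy × A × Δh = 0.08 × 1.4 × 10^8 × 12.8 = 1.434 × 10^8 m³
Confined: ΔV_c = S × A × Δh = 1.1 × 10^-5 × 1.4 × 10^8 × 12.8 = 19710 m³
Ratio = ΔV_u / ΔV_c = Sy / S = 0.08 / 1.1 × 10^-5 = 7273

ΔV_u / ΔV_c ≈ 7270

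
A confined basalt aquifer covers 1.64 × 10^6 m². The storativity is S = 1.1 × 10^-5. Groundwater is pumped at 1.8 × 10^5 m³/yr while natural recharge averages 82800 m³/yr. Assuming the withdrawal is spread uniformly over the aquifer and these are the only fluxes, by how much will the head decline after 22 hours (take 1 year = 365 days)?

Net abstraction = 1.8 × 10^5 − 82800 = 97200 m³/yr
Q_net = 97200 m³/yr = 266.3 m³/d
t = 22 hours = 0.9167 d
ΔV = Q × t = 266.3 m³/d × 0.9167 d = 244.1 m³
Δh = ΔV / (S × A) = 244.1 / (1.1 × 10^-5 × 1.64 × 10^6) = 13.53 m

Δh ≈ 13.5 m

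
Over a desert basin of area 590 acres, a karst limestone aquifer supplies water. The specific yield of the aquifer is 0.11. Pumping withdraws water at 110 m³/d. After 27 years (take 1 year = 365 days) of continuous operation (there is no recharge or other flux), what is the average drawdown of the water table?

Δh ≈ 4.13 m

A = 590 acres = 2.388 × 10^6 m²
t = 27 years = 9855 d
ΔV = Q × t = 110 m³/d × 9855 d = 1.084 × 10^6 m³
Δh = ΔV / (Sy × A) = 1.084 × 10^6 / (0.11 × 2.388 × 10^6) = 4.127 m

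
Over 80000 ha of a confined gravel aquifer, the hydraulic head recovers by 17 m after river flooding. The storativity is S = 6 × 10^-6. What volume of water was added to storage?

A = 80000 ha = 8 × 10^8 m²
ΔV = S × A × Δh = 6 × 10^-6 × 8 × 10^8 m² × 17 m = 81600 m³

ΔV ≈ 81600 m³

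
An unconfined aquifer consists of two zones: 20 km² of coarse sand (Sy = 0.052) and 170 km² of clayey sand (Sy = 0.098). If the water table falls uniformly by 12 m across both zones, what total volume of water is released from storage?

A₁ = 20 km² = 2 × 10^7 m²; A₂ = 170 km² = 1.7 × 10^8 m²
ΔV₁ = 0.052 × 2 × 10^7 × 12 = 1.248 × 10^7 m³
ΔV₂ = 0.098 × 1.7 × 10^8 × 12 = 1.999 × 10^8 m³
ΔV = ΔV₁ + ΔV₂ = 2.124 × 10^8 m³

ΔV ≈ 2.12 × 10^8 m³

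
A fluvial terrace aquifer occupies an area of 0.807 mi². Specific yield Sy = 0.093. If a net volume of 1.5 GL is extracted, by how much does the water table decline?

A = 0.807 mi² = 2.09 × 10^6 m²
ΔV = 1.5 GL = 1.5 × 10^6 m³
Δh = ΔV / (Sy × A) = 1.5 × 10^6 m³ / (0.093 × 2.09 × 10^6 m²) = 7.717 m

Δh ≈ 7.72 m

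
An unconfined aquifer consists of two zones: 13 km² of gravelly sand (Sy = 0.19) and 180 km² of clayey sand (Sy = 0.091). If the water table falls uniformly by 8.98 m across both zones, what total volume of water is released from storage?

ΔV ≈ 1.69 × 10^8 m³

A₁ = 13 km² = 1.3 × 10^7 m²; A₂ = 180 km² = 1.8 × 10^8 m²
ΔV₁ = 0.19 × 1.3 × 10^7 × 8.98 = 2.218 × 10^7 m³
ΔV₂ = 0.091 × 1.8 × 10^8 × 8.98 = 1.471 × 10^8 m³
ΔV = ΔV₁ + ΔV₂ = 1.693 × 10^8 m³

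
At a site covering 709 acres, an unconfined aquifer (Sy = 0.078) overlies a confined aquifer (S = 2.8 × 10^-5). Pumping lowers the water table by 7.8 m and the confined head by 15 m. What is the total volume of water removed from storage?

A = 709 acres = 2.869 × 10^6 m²
Unconfined: ΔV_u = Sy × A × Δh_u = 0.078 × 2.869 × 10^6 × 7.8 = 1.746 × 10^6 m³
Confined: ΔV_c = S × A × Δh_c = 2.8 × 10^-5 × 2.869 × 10^6 × 15 = 1205 m³
Total ΔV = 1.746 × 10^6 + 1205 = 1.747 × 10^6 m³

ΔV ≈ 1.75 × 10^6 m³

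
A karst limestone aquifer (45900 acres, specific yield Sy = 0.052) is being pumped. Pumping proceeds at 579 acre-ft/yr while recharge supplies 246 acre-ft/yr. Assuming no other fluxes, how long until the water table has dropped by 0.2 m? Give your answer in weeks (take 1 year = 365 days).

A = 45900 acres = 1.858 × 10^8 m²
ΔV = Sy × A × Δh = 0.052 × 1.858 × 10^8 × 0.2 = 1.932 × 10^6 m³
Net withdrawal = 579 − 246 = 333 acre-ft/yr = 1125 m³/d
t = ΔV / Q = 1.932 × 10^6 m³ / 1125 m³/d = 1717 d
t = 1717 d ≈ 245.2 weeks

t ≈ 245 weeks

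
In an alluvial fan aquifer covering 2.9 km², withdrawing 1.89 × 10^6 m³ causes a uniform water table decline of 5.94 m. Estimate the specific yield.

A = 2.9 km² = 2.9 × 10^6 m²
Sy = ΔV / (A × Δh) = 1.89 × 10^6 m³ / (2.9 × 10^6 m² × 5.94 m) = 0.1097

Sy ≈ 0.11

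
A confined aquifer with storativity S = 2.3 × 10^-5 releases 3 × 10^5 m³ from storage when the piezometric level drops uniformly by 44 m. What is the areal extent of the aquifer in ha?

A = ΔV / (S × Δh) = 3 × 10^5 / (2.3 × 10^-5 × 44) = 2.964 × 10^8 m²
A = 2.964 × 10^8 m² = 29640 ha

A ≈ 29600 ha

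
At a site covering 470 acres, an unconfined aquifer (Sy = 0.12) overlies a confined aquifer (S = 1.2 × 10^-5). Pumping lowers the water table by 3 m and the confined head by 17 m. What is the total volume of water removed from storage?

A = 470 acres = 1.902 × 10^6 m²
Unconfined: ΔV_u = Sy × A × Δh_u = 0.12 × 1.902 × 10^6 × 3 = 6.847 × 10^5 m³
Confined: ΔV_c = S × A × Δh_c = 1.2 × 10^-5 × 1.902 × 10^6 × 17 = 388 m³
Total ΔV = 6.847 × 10^5 + 388 = 6.851 × 10^5 m³

ΔV ≈ 6.85 × 10^5 m³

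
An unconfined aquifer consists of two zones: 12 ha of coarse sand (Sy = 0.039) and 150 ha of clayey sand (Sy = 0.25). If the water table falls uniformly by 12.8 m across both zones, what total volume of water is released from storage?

ΔV ≈ 4.86 × 10^6 m³

A₁ = 12 ha = 1.2 × 10^5 m²; A₂ = 150 ha = 1.5 × 10^6 m²
ΔV₁ = 0.039 × 1.2 × 10^5 × 12.8 = 59900 m³
ΔV₂ = 0.25 × 1.5 × 10^6 × 12.8 = 4.8 × 10^6 m³
ΔV = ΔV₁ + ΔV₂ = 4.86 × 10^6 m³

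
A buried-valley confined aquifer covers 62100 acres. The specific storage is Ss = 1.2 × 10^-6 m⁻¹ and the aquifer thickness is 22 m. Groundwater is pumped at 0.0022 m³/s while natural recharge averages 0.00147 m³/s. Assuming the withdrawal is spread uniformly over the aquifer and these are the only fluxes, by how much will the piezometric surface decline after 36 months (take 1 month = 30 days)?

S = Ss × b = 1.2 × 10^-6 m⁻¹ × 22 m = 2.64 × 10^-5
A = 62100 acres = 2.513 × 10^8 m²
Net abstraction = 0.0022 − 0.00147 = 7.3 × 10^-4 m³/s
Q_net = 7.3 × 10^-4 m³/s = 63.07 m³/d
t = 36 months = 1080 d
ΔV = Q × t = 63.07 m³/d × 1080 d = 68120 m³
Δh = ΔV / (S × A) = 68120 / (2.64 × 10^-5 × 2.513 × 10^8) = 10.27 m

Δh ≈ 10.3 m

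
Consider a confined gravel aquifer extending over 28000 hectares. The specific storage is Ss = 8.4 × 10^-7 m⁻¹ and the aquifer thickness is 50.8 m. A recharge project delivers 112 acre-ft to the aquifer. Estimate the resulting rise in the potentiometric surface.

Δh ≈ 11.6 m

S = Ss × b = 8.4 × 10^-7 m⁻¹ × 50.8 m = 4.267 × 10^-5
A = 28000 hectares = 2.8 × 10^8 m²
ΔV = 112 acre-ft = 1.381 × 10^5 m³
Δh = ΔV / (S × A) = 1.381 × 10^5 m³ / (4.267 × 10^-5 × 2.8 × 10^8 m²) = 11.56 m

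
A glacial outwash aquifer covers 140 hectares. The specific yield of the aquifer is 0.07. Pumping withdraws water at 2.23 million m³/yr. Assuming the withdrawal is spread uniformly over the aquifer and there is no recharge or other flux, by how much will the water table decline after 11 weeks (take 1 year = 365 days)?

Δh ≈ 4.8 m

A = 140 hectares = 1.4 × 10^6 m²
Q = 2.23 million m³/yr = 6110 m³/d
t = 11 weeks = 77 d
ΔV = Q × t = 6110 m³/d × 77 d = 4.704 × 10^5 m³
Δh = ΔV / (Sy × A) = 4.704 × 10^5 / (0.07 × 1.4 × 10^6) = 4.8 m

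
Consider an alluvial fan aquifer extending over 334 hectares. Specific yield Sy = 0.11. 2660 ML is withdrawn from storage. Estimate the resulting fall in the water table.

Δh ≈ 7.24 m

A = 334 hectares = 3.34 × 10^6 m²
ΔV = 2660 ML = 2.66 × 10^6 m³
Δh = ΔV / (Sy × A) = 2.66 × 10^6 m³ / (0.11 × 3.34 × 10^6 m²) = 7.24 m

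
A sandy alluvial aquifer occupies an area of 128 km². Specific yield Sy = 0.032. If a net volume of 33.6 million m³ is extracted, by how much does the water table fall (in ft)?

A = 128 km² = 1.28 × 10^8 m²
ΔV = 33.6 million m³ = 3.36 × 10^7 m³
Δh = ΔV / (Sy × A) = 3.36 × 10^7 m³ / (0.032 × 1.28 × 10^8 m²) = 8.203 m
Δh = 8.203 m = 26.91 ft

Δh ≈ 26.9 ft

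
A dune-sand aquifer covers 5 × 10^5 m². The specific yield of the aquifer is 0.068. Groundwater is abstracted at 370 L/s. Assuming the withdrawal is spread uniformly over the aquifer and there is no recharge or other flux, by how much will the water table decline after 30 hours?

Δh ≈ 1.18 m

Q = 370 L/s = 31970 m³/d
t = 30 hours = 1.25 d
ΔV = Q × t = 31970 m³/d × 1.25 d = 39960 m³
Δh = ΔV / (Sy × A) = 39960 / (0.068 × 5 × 10^5) = 1.175 m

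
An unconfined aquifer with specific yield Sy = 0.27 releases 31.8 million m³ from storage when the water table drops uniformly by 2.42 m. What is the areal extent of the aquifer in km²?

ΔV = 31.8 million m³ = 3.18 × 10^7 m³
A = ΔV / (Sy × Δh) = 3.18 × 10^7 / (0.27 × 2.42) = 4.867 × 10^7 m²
A = 4.867 × 10^7 m² = 48.67 km²

A ≈ 48.7 km²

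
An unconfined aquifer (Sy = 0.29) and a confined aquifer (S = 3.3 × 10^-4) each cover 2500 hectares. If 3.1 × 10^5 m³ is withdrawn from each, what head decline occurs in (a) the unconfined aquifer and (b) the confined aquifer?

A = 2500 hectares = 2.5 × 10^7 m²
Unconfined: Δh_u = ΔV/(Sy·A) = 3.1 × 10^5/(0.29 × 2.5 × 10^7) = 0.04276 m
Confined: Δh_c = ΔV/(S·A) = 3.1 × 10^5/(3.3 × 10^-4 × 2.5 × 10^7) = 37.58 m

Δh_u ≈ 0.0428 m; Δh_c ≈ 37.6 m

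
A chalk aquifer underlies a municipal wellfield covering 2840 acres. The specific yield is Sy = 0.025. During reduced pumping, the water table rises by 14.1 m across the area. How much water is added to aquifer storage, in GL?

A = 2840 acres = 1.149 × 10^7 m²
ΔV = Sy × A × Δh = 0.025 × 1.149 × 10^7 m² × 14.1 m = 4.051 × 10^6 m³
ΔV = 4.051 × 10^6 m³ = 4.051 GL

ΔV ≈ 4.05 GL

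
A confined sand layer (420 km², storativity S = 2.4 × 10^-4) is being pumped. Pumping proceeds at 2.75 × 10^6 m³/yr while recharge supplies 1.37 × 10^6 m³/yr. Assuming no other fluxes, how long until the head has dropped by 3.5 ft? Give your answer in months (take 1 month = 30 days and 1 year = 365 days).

A = 420 km² = 4.2 × 10^8 m²
Δh = 3.5 ft = 1.067 m
ΔV = S × A × Δh = 2.4 × 10^-4 × 4.2 × 10^8 × 1.067 = 1.075 × 10^5 m³
Net withdrawal = 2.75 × 10^6 − 1.37 × 10^6 = 1.38 × 10^6 m³/yr = 3781 m³/d
t = ΔV / Q = 1.075 × 10^5 m³ / 3781 m³/d = 28.44 d
t = 28.44 d ≈ 0.9481 months

t ≈ 0.948 months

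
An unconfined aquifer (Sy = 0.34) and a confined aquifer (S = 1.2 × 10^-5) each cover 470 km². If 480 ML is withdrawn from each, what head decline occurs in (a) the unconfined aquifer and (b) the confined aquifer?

Δh_u ≈ 0.003 m; Δh_c ≈ 85.1 m

A = 470 km² = 4.7 × 10^8 m²
ΔV = 480 ML = 4.8 × 10^5 m³
Unconfined: Δh_u = ΔV/(Sy·A) = 4.8 × 10^5/(0.34 × 4.7 × 10^8) = 0.003004 m
Confined: Δh_c = ΔV/(S·A) = 4.8 × 10^5/(1.2 × 10^-5 × 4.7 × 10^8) = 85.11 m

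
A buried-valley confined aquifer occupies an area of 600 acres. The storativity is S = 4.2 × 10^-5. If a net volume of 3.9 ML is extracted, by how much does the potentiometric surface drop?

A = 600 acres = 2.428 × 10^6 m²
ΔV = 3.9 ML = 3900 m³
Δh = ΔV / (S × A) = 3900 m³ / (4.2 × 10^-5 × 2.428 × 10^6 m²) = 38.24 m

Δh ≈ 38.2 m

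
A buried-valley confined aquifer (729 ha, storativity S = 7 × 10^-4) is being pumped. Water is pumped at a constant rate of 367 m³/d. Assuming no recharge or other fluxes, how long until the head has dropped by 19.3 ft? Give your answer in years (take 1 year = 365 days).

t ≈ 0.224 years

A = 729 ha = 7.29 × 10^6 m²
Δh = 19.3 ft = 5.883 m
ΔV = S × A × Δh = 7 × 10^-4 × 7.29 × 10^6 × 5.883 = 30020 m³
t = ΔV / Q = 30020 m³ / 367 m³/d = 81.8 d
t = 81.8 d ≈ 0.2241 years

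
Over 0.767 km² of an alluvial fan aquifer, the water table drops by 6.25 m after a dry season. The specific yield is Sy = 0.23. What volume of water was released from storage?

ΔV ≈ 1.1 × 10^6 m³

A = 0.767 km² = 7.67 × 10^5 m²
ΔV = Sy × A × Δh = 0.23 × 7.67 × 10^5 m² × 6.25 m = 1.103 × 10^6 m³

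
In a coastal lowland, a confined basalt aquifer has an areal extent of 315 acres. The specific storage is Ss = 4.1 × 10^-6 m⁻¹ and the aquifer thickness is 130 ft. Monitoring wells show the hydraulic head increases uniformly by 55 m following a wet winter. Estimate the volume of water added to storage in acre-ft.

ΔV ≈ 9.23 acre-ft

b = 130 ft = 39.62 m
S = Ss × b = 4.1 × 10^-6 m⁻¹ × 39.62 m = 1.625 × 10^-4
A = 315 acres = 1.275 × 10^6 m²
ΔV = S × A × Δh = 1.625 × 10^-4 × 1.275 × 10^6 m² × 55 m = 11390 m³
ΔV = 11390 m³ = 9.234 acre-ft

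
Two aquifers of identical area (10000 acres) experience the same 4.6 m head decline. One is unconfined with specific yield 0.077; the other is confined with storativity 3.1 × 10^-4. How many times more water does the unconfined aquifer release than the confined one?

A = 10000 acres = 4.047 × 10^7 m²
Unconfined: ΔV_u = Sy × A × Δh = 0.077 × 4.047 × 10^7 × 4.6 = 1.433 × 10^7 m³
Confined: ΔV_c = S × A × Δh = 3.1 × 10^-4 × 4.047 × 10^7 × 4.6 = 57710 m³
Ratio = ΔV_u / ΔV_c = Sy / S = 0.077 / 3.1 × 10^-4 = 248.4

ΔV_u / ΔV_c ≈ 248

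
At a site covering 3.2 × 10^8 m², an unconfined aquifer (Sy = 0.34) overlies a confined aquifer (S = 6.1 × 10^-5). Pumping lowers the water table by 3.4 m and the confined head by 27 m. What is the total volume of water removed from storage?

Unconfined: ΔV_u = Sy × A × Δh_u = 0.34 × 3.2 × 10^8 × 3.4 = 3.699 × 10^8 m³
Confined: ΔV_c = S × A × Δh_c = 6.1 × 10^-5 × 3.2 × 10^8 × 27 = 5.27 × 10^5 m³
Total ΔV = 3.699 × 10^8 + 5.27 × 10^5 = 3.704 × 10^8 m³

ΔV ≈ 3.7 × 10^8 m³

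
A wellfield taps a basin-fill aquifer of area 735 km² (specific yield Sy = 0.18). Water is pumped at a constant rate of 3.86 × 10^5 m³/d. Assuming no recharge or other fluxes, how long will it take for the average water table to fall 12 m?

A = 735 km² = 7.35 × 10^8 m²
ΔV = Sy × A × Δh = 0.18 × 7.35 × 10^8 × 12 = 1.588 × 10^9 m³
t = ΔV / Q = 1.588 × 10^9 m³ / 3.86 × 10^5 m³/d = 4113 d

t ≈ 4110 days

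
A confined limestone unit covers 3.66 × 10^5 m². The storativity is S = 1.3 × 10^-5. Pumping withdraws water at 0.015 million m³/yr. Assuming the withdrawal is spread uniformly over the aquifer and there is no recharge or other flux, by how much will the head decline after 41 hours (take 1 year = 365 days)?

Q = 0.015 million m³/yr = 41.1 m³/d
t = 41 hours = 1.708 d
ΔV = Q × t = 41.1 m³/d × 1.708 d = 70.21 m³
Δh = ΔV / (S × A) = 70.21 / (1.3 × 10^-5 × 3.66 × 10^5) = 14.76 m

Δh ≈ 14.8 m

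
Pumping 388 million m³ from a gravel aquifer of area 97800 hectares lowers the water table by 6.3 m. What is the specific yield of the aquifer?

Sy ≈ 0.063

A = 97800 hectares = 9.78 × 10^8 m²
ΔV = 388 million m³ = 3.88 × 10^8 m³
Sy = ΔV / (A × Δh) = 3.88 × 10^8 m³ / (9.78 × 10^8 m² × 6.3 m) = 0.06297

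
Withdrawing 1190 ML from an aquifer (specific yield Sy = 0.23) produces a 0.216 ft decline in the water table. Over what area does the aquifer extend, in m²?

A ≈ 7.86 × 10^7 m²

Δh = 0.216 ft = 0.06584 m
ΔV = 1190 ML = 1.19 × 10^6 m³
A = ΔV / (Sy × Δh) = 1.19 × 10^6 / (0.23 × 0.06584) = 7.859 × 10^7 m²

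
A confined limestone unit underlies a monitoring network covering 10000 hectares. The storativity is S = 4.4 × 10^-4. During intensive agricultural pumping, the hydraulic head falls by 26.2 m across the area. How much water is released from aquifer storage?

ΔV ≈ 1.15 × 10^6 m³

A = 10000 hectares = 1 × 10^8 m²
ΔV = S × A × Δh = 4.4 × 10^-4 × 1 × 10^8 m² × 26.2 m = 1.153 × 10^6 m³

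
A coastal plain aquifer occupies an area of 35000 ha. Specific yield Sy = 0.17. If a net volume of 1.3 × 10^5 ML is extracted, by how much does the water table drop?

Δh ≈ 2.18 m

A = 35000 ha = 3.5 × 10^8 m²
ΔV = 1.3 × 10^5 ML = 1.3 × 10^8 m³
Δh = ΔV / (Sy × A) = 1.3 × 10^8 m³ / (0.17 × 3.5 × 10^8 m²) = 2.185 m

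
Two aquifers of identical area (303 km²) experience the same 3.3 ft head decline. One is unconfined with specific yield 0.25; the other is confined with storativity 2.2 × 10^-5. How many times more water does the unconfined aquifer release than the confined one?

A = 303 km² = 3.03 × 10^8 m²
Δh = 3.3 ft = 1.006 m
Unconfined: ΔV_u = Sy × A × Δh = 0.25 × 3.03 × 10^8 × 1.006 = 7.619 × 10^7 m³
Confined: ΔV_c = S × A × Δh = 2.2 × 10^-5 × 3.03 × 10^8 × 1.006 = 6705 m³
Ratio = ΔV_u / ΔV_c = Sy / S = 0.25 / 2.2 × 10^-5 = 11360

ΔV_u / ΔV_c ≈ 11400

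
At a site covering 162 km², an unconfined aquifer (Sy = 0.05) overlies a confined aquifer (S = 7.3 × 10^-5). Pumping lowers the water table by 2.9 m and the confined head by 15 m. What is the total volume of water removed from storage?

A = 162 km² = 1.62 × 10^8 m²
Unconfined: ΔV_u = Sy × A × Δh_u = 0.05 × 1.62 × 10^8 × 2.9 = 2.349 × 10^7 m³
Confined: ΔV_c = S × A × Δh_c = 7.3 × 10^-5 × 1.62 × 10^8 × 15 = 1.774 × 10^5 m³
Total ΔV = 2.349 × 10^7 + 1.774 × 10^5 = 2.367 × 10^7 m³

ΔV ≈ 2.37 × 10^7 m³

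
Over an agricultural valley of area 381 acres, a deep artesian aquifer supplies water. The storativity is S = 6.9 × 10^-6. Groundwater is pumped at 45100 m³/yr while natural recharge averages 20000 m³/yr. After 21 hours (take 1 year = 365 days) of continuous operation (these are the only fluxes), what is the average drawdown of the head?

A = 381 acres = 1.542 × 10^6 m²
Net abstraction = 45100 − 20000 = 25100 m³/yr
Q_net = 25100 m³/yr = 68.77 m³/d
t = 21 hours = 0.875 d
ΔV = Q × t = 68.77 m³/d × 0.875 d = 60.17 m³
Δh = ΔV / (S × A) = 60.17 / (6.9 × 10^-6 × 1.542 × 10^6) = 5.656 m

Δh ≈ 5.66 m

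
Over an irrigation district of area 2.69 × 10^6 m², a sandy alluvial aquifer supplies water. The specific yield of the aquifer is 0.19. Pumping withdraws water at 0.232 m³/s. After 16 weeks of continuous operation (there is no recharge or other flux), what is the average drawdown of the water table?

Δh ≈ 4.39 m

Q = 0.232 m³/s = 20040 m³/d
t = 16 weeks = 112 d
ΔV = Q × t = 20040 m³/d × 112 d = 2.245 × 10^6 m³
Δh = ΔV / (Sy × A) = 2.245 × 10^6 / (0.19 × 2.69 × 10^6) = 4.393 m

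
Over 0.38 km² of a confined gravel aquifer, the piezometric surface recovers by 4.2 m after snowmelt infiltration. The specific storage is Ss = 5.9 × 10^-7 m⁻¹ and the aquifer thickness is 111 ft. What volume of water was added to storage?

b = 111 ft = 33.83 m
S = Ss × b = 5.9 × 10^-7 m⁻¹ × 33.83 m = 1.996 × 10^-5
A = 0.38 km² = 3.8 × 10^5 m²
ΔV = S × A × Δh = 1.996 × 10^-5 × 3.8 × 10^5 m² × 4.2 m = 31.86 m³

ΔV ≈ 31.9 m³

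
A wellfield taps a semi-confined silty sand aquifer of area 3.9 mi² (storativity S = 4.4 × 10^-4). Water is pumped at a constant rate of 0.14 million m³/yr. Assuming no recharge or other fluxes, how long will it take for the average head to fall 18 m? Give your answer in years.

t ≈ 0.571 years

A = 3.9 mi² = 1.01 × 10^7 m²
ΔV = S × A × Δh = 4.4 × 10^-4 × 1.01 × 10^7 × 18 = 80000 m³
Q = 0.14 million m³/yr = 383.6 m³/d
t = ΔV / Q = 80000 m³ / 383.6 m³/d = 208.6 d
t = 208.6 d ≈ 0.5714 years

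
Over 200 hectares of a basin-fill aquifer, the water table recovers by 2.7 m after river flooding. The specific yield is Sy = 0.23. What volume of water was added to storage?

A = 200 hectares = 2 × 10^6 m²
ΔV = Sy × A × Δh = 0.23 × 2 × 10^6 m² × 2.7 m = 1.242 × 10^6 m³

ΔV ≈ 1.24 × 10^6 m³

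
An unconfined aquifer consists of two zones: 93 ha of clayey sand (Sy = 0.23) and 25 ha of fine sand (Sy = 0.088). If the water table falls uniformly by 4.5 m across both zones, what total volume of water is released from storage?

ΔV ≈ 1.06 × 10^6 m³

A₁ = 93 ha = 9.3 × 10^5 m²; A₂ = 25 ha = 2.5 × 10^5 m²
ΔV₁ = 0.23 × 9.3 × 10^5 × 4.5 = 9.626 × 10^5 m³
ΔV₂ = 0.088 × 2.5 × 10^5 × 4.5 = 99000 m³
ΔV = ΔV₁ + ΔV₂ = 1.062 × 10^6 m³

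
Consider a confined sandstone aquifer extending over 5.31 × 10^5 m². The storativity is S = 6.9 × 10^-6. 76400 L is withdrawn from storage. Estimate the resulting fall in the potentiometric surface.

Δh ≈ 20.9 m

ΔV = 76400 L = 76.4 m³
Δh = ΔV / (S × A) = 76.4 m³ / (6.9 × 10^-6 × 5.31 × 10^5 m²) = 20.85 m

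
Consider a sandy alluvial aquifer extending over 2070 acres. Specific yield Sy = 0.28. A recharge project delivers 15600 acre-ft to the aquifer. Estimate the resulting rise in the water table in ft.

Δh ≈ 26.9 ft

A = 2070 acres = 8.377 × 10^6 m²
ΔV = 15600 acre-ft = 1.924 × 10^7 m³
Δh = ΔV / (Sy × A) = 1.924 × 10^7 m³ / (0.28 × 8.377 × 10^6 m²) = 8.204 m
Δh = 8.204 m = 26.92 ft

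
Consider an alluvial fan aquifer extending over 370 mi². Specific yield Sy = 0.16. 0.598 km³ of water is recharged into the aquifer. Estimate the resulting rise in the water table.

Δh ≈ 3.9 m

A = 370 mi² = 9.583 × 10^8 m²
ΔV = 0.598 km³ = 5.98 × 10^8 m³
Δh = ΔV / (Sy × A) = 5.98 × 10^8 m³ / (0.16 × 9.583 × 10^8 m²) = 3.9 m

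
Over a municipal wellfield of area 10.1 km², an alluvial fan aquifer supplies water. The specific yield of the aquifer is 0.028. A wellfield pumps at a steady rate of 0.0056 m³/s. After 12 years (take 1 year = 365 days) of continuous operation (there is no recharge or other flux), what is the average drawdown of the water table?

A = 10.1 km² = 1.01 × 10^7 m²
Q = 0.0056 m³/s = 483.8 m³/d
t = 12 years = 4380 d
ΔV = Q × t = 483.8 m³/d × 4380 d = 2.119 × 10^6 m³
Δh = ΔV / (Sy × A) = 2.119 × 10^6 / (0.028 × 1.01 × 10^7) = 7.494 m

Δh ≈ 7.49 m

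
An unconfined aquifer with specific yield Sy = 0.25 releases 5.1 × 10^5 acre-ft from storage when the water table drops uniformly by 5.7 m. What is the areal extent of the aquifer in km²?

A ≈ 441 km²

ΔV = 5.1 × 10^5 acre-ft = 6.291 × 10^8 m³
A = ΔV / (Sy × Δh) = 6.291 × 10^8 / (0.25 × 5.7) = 4.415 × 10^8 m²
A = 4.415 × 10^8 m² = 441.5 km²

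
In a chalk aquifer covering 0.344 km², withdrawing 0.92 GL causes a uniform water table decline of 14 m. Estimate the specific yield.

A = 0.344 km² = 3.44 × 10^5 m²
ΔV = 0.92 GL = 9.2 × 10^5 m³
Sy = ΔV / (A × Δh) = 9.2 × 10^5 m³ / (3.44 × 10^5 m² × 14 m) = 0.191

Sy ≈ 0.19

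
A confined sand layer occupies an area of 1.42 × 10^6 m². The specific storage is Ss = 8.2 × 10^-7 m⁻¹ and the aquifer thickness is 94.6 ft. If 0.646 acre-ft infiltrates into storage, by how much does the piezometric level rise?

Δh ≈ 23.7 m

b = 94.6 ft = 28.83 m
S = Ss × b = 8.2 × 10^-7 m⁻¹ × 28.83 m = 2.364 × 10^-5
ΔV = 0.646 acre-ft = 796.8 m³
Δh = ΔV / (S × A) = 796.8 m³ / (2.364 × 10^-5 × 1.42 × 10^6 m²) = 23.73 m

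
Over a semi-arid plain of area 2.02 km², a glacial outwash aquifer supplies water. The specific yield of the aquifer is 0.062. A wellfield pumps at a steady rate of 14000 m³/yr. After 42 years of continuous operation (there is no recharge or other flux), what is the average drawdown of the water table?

Δh ≈ 4.69 m

A = 2.02 km² = 2.02 × 10^6 m²
Q = 14000 m³/yr = 38.36 m³/d
t = 42 years = 15330 d
ΔV = Q × t = 38.36 m³/d × 15330 d = 5.88 × 10^5 m³
Δh = ΔV / (Sy × A) = 5.88 × 10^5 / (0.062 × 2.02 × 10^6) = 4.695 m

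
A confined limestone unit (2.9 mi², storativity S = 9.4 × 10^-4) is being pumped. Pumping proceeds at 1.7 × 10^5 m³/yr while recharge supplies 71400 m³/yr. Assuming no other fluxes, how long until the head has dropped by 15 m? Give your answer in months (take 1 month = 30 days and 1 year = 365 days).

t ≈ 13.1 months

A = 2.9 mi² = 7.511 × 10^6 m²
ΔV = S × A × Δh = 9.4 × 10^-4 × 7.511 × 10^6 × 15 = 1.059 × 10^5 m³
Net withdrawal = 1.7 × 10^5 − 71400 = 98600 m³/yr = 270.1 m³/d
t = ΔV / Q = 1.059 × 10^5 m³ / 270.1 m³/d = 392 d
t = 392 d ≈ 13.07 months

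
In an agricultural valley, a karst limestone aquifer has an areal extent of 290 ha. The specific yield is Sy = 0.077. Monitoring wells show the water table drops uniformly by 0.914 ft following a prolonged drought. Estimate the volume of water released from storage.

ΔV ≈ 62200 m³

A = 290 ha = 2.9 × 10^6 m²
Δh = 0.914 ft = 0.2786 m
ΔV = Sy × A × Δh = 0.077 × 2.9 × 10^6 m² × 0.2786 m = 62210 m³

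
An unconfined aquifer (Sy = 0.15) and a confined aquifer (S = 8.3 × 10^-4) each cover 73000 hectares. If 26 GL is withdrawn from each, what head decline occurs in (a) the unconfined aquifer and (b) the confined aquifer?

Δh_u ≈ 0.237 m; Δh_c ≈ 42.9 m

A = 73000 hectares = 7.3 × 10^8 m²
ΔV = 26 GL = 2.6 × 10^7 m³
Unconfined: Δh_u = ΔV/(Sy·A) = 2.6 × 10^7/(0.15 × 7.3 × 10^8) = 0.2374 m
Confined: Δh_c = ΔV/(S·A) = 2.6 × 10^7/(8.3 × 10^-4 × 7.3 × 10^8) = 42.91 m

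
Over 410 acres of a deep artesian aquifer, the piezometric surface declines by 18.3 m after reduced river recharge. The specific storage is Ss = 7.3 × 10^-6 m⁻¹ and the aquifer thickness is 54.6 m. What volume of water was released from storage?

S = Ss × b = 7.3 × 10^-6 m⁻¹ × 54.6 m = 3.986 × 10^-4
A = 410 acres = 1.659 × 10^6 m²
ΔV = S × A × Δh = 3.986 × 10^-4 × 1.659 × 10^6 m² × 18.3 m = 12100 m³

ΔV ≈ 12100 m³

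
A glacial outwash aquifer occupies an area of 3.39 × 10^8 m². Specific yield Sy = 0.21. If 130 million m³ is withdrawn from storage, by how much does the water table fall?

Δh ≈ 1.83 m

ΔV = 130 million m³ = 1.3 × 10^8 m³
Δh = ΔV / (Sy × A) = 1.3 × 10^8 m³ / (0.21 × 3.39 × 10^8 m²) = 1.826 m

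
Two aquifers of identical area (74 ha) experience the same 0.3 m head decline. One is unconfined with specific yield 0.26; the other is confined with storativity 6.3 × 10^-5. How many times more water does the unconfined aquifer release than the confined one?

ΔV_u / ΔV_c ≈ 4130

A = 74 ha = 7.4 × 10^5 m²
Unconfined: ΔV_u = Sy × A × Δh = 0.26 × 7.4 × 10^5 × 0.3 = 57720 m³
Confined: ΔV_c = S × A × Δh = 6.3 × 10^-5 × 7.4 × 10^5 × 0.3 = 13.99 m³
Ratio = ΔV_u / ΔV_c = Sy / S = 0.26 / 6.3 × 10^-5 = 4127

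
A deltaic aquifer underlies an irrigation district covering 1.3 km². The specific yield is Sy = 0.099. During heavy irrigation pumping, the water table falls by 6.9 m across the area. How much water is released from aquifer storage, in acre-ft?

ΔV ≈ 720 acre-ft

A = 1.3 km² = 1.3 × 10^6 m²
ΔV = Sy × A × Δh = 0.099 × 1.3 × 10^6 m² × 6.9 m = 8.88 × 10^5 m³
ΔV = 8.88 × 10^5 m³ = 719.9 acre-ft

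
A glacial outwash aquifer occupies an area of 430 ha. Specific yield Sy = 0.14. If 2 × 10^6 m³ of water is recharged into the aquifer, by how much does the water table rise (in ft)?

Δh ≈ 10.9 ft

A = 430 ha = 4.3 × 10^6 m²
Δh = ΔV / (Sy × A) = 2 × 10^6 m³ / (0.14 × 4.3 × 10^6 m²) = 3.322 m
Δh = 3.322 m = 10.9 ft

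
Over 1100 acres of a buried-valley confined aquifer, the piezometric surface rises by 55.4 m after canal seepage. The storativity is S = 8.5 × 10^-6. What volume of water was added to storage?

A = 1100 acres = 4.452 × 10^6 m²
ΔV = S × A × Δh = 8.5 × 10^-6 × 4.452 × 10^6 m² × 55.4 m = 2096 m³

ΔV ≈ 2100 m³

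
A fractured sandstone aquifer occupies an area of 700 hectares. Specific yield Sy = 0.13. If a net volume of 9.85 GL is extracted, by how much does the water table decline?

A = 700 hectares = 7 × 10^6 m²
ΔV = 9.85 GL = 9.85 × 10^6 m³
Δh = ΔV / (Sy × A) = 9.85 × 10^6 m³ / (0.13 × 7 × 10^6 m²) = 10.82 m

Δh ≈ 10.8 m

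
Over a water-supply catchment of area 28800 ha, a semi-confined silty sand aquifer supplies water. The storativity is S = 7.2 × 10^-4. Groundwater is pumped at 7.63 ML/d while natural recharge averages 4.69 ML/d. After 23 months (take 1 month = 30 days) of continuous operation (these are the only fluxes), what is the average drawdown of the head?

Δh ≈ 9.78 m

A = 28800 ha = 2.88 × 10^8 m²
Net abstraction = 7.63 − 4.69 = 2.94 ML/d
Q_net = 2.94 ML/d = 2940 m³/d
t = 23 months = 690 d
ΔV = Q × t = 2940 m³/d × 690 d = 2.029 × 10^6 m³
Δh = ΔV / (S × A) = 2.029 × 10^6 / (7.2 × 10^-4 × 2.88 × 10^8) = 9.783 m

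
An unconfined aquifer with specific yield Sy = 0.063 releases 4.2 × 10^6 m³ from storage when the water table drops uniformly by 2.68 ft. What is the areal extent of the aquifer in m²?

Δh = 2.68 ft = 0.8169 m
A = ΔV / (Sy × Δh) = 4.2 × 10^6 / (0.063 × 0.8169) = 8.161 × 10^7 m²

A ≈ 8.16 × 10^7 m²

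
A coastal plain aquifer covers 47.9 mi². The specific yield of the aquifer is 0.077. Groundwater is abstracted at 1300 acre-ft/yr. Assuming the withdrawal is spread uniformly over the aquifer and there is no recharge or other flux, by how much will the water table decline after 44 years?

Δh ≈ 7.39 m

A = 47.9 mi² = 1.241 × 10^8 m²
Q = 1300 acre-ft/yr = 4393 m³/d
t = 44 years = 16060 d
ΔV = Q × t = 4393 m³/d × 16060 d = 7.056 × 10^7 m³
Δh = ΔV / (Sy × A) = 7.056 × 10^7 / (0.077 × 1.241 × 10^8) = 7.386 m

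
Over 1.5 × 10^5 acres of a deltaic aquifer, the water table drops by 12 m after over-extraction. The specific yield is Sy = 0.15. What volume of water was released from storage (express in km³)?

A = 1.5 × 10^5 acres = 6.07 × 10^8 m²
ΔV = Sy × A × Δh = 0.15 × 6.07 × 10^8 m² × 12 m = 1.093 × 10^9 m³
ΔV = 1.093 × 10^9 m³ = 1.093 km³

ΔV ≈ 1.09 km³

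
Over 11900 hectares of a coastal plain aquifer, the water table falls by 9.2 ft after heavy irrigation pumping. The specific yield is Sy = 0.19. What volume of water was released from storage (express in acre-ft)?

A = 11900 hectares = 1.19 × 10^8 m²
Δh = 9.2 ft = 2.804 m
ΔV = Sy × A × Δh = 0.19 × 1.19 × 10^8 m² × 2.804 m = 6.34 × 10^7 m³
ΔV = 6.34 × 10^7 m³ = 51400 acre-ft

ΔV ≈ 51400 acre-ft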